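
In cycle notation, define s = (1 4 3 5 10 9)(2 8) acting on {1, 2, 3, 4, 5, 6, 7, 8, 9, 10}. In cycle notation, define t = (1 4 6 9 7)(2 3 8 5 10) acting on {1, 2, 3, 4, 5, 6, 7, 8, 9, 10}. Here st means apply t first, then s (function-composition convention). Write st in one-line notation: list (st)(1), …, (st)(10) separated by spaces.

(st)(x) = s(t(x)). Computing each image: s(t(1)) = s(4) = 3, s(t(2)) = s(3) = 5, s(t(3)) = s(8) = 2, s(t(4)) = s(6) = 6, s(t(5)) = s(10) = 9, s(t(6)) = s(9) = 1, s(t(7)) = s(1) = 4, s(t(8)) = s(5) = 10, s(t(9)) = s(7) = 7, s(t(10)) = s(2) = 8.
Hence st = [3 5 2 6 9 1 4 10 7 8].

3 5 2 6 9 1 4 10 7 8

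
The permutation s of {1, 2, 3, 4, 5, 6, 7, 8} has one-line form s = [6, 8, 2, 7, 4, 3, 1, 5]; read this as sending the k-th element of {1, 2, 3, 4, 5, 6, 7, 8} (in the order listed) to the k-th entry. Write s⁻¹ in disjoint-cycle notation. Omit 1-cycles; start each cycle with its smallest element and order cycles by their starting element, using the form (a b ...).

First write s in disjoint cycles: (1 6 3 2 8 5 4 7).
The inverse reverses every cycle; in canonical form, s⁻¹ = (1 7 4 5 8 2 3 6).

(1 7 4 5 8 2 3 6)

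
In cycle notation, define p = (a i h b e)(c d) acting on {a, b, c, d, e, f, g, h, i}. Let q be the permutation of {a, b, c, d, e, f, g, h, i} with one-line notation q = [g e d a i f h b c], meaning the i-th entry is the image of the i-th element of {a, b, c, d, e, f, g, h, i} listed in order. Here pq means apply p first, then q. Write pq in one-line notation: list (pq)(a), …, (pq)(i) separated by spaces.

c i a d g f h e b

For each element, apply p then q: a → i → c; b → e → i; c → d → a; d → c → d; e → a → g; f → f → f; g → g → h; h → b → e; i → h → b.
So pq in one-line form is c i a d g f h e b.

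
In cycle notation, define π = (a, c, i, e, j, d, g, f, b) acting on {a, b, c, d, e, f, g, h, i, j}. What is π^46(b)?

b lies in the 9-cycle (a, c, i, e, j, d, g, f, b).
On a 9-cycle, π^9 is the identity, so π^46 = π^1 there (46 ≡ 1 mod 9).
Advancing 1 step from b: b → a.

a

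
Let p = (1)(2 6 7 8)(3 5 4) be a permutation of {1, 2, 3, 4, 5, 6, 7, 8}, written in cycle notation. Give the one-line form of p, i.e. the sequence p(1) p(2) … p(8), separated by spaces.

1 6 5 3 4 7 8 2

Each element maps to the next entry in its cycle (wrapping to the front): 1→1, 2→6, 3→5, 4→3, 5→4, 6→7, 7→8, 8→2.
So the one-line form is 1 6 5 3 4 7 8 2.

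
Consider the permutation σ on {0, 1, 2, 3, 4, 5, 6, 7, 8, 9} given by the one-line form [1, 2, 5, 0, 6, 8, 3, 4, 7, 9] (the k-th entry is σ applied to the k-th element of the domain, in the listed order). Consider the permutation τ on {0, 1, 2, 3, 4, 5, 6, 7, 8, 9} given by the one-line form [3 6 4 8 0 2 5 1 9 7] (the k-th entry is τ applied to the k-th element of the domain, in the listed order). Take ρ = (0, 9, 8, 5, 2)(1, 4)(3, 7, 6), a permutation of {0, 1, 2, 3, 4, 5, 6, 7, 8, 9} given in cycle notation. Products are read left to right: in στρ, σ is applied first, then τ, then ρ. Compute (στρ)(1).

1

(στρ)(1) = ρ(τ(σ(1))). σ(1) = 2, then τ(2) = 4, then ρ(4) = 1, so the result is 1.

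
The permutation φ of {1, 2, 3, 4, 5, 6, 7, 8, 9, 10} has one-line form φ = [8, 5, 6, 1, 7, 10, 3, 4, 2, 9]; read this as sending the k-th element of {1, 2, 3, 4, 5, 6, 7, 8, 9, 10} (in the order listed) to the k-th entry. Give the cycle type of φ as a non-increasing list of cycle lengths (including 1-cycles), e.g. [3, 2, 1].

The disjoint cycles are (1, 8, 4)(2, 5, 7, 3, 6, 10, 9), with lengths 7, 3 in non-increasing order.

[7, 3]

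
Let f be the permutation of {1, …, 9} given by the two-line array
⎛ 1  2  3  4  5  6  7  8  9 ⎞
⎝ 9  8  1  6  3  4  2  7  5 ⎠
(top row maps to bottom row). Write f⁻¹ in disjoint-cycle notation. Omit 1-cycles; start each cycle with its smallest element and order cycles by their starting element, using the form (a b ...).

(1 3 5 9)(2 7 8)(4 6)

The cycle decomposition of f is (1 9 5 3)(2 8 7)(4 6).
Reversing each cycle (and rotating so the smallest element leads) gives f⁻¹ = (1 3 5 9)(2 7 8)(4 6).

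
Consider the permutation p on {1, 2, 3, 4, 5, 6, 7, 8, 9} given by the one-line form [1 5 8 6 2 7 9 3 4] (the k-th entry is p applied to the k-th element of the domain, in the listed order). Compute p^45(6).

7

Tracing 6 → 7 → … returns to 6 after 4 steps, so 6 lies in a 4-cycle (4 6 7 9).
Since the cycle has length 4, p^45 acts on it the same as p^1 (45 mod 4 = 1).
Advancing 1 step from 6: 6 → 7.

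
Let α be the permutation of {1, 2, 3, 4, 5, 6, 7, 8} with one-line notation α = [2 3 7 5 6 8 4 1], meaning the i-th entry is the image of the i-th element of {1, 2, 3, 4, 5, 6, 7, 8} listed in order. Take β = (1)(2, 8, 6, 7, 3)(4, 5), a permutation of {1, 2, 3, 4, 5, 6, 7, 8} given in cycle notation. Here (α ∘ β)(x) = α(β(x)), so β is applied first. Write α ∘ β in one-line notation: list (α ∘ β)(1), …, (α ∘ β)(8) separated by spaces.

2 1 3 6 5 4 7 8

(α ∘ β)(x) = α(β(x)). Computing each image: α(β(1)) = α(1) = 2, α(β(2)) = α(8) = 1, α(β(3)) = α(2) = 3, α(β(4)) = α(5) = 6, α(β(5)) = α(4) = 5, α(β(6)) = α(7) = 4, α(β(7)) = α(3) = 7, α(β(8)) = α(6) = 8.
Hence α ∘ β = [2 1 3 6 5 4 7 8].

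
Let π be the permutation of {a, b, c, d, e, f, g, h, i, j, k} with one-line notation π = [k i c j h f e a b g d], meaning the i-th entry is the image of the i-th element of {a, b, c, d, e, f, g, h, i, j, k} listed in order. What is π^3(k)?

Tracing k → d → … returns to k after 7 steps, so k lies in a 7-cycle (a, k, d, j, g, e, h).
Stepping 3 places around the cycle: k → d → j → g.

g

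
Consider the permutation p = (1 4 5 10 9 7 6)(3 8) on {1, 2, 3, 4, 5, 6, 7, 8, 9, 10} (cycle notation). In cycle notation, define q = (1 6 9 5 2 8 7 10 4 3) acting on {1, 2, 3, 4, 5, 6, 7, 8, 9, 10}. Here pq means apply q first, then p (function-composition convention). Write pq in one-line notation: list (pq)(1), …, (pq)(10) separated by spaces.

(pq)(x) = p(q(x)). Computing each image: p(q(1)) = p(6) = 1, p(q(2)) = p(8) = 3, p(q(3)) = p(1) = 4, p(q(4)) = p(3) = 8, p(q(5)) = p(2) = 2, p(q(6)) = p(9) = 7, p(q(7)) = p(10) = 9, p(q(8)) = p(7) = 6, p(q(9)) = p(5) = 10, p(q(10)) = p(4) = 5.
Hence pq = [1 3 4 8 2 7 9 6 10 5].

1 3 4 8 2 7 9 6 10 5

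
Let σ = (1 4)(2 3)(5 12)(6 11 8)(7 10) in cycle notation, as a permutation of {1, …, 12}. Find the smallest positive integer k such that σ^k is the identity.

The cycle type of σ is (3, 2, 2, 2, 2, 1).
Since disjoint cycles commute, ord(σ) = lcm(3, 2, 2, 2, 2) = 6.

6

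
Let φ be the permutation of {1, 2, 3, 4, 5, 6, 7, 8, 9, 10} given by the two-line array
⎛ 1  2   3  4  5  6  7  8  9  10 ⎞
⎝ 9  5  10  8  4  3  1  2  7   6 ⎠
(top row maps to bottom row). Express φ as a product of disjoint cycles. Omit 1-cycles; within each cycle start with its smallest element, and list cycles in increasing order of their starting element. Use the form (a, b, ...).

Iterating φ from 1 gives 1 → 9 → 7 → 1; that is the 3-cycle (1, 9, 7).
Repeating from the next unused element and collecting all non-trivial cycles gives (1, 9, 7)(2, 5, 4, 8)(3, 10, 6).

(1, 9, 7)(2, 5, 4, 8)(3, 10, 6)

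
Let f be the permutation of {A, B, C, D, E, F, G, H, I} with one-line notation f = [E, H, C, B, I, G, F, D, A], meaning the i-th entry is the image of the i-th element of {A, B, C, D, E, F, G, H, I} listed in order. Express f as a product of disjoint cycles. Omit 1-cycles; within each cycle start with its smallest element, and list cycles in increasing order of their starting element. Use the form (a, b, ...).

From A: A → E → I → A, closing the cycle (A, E, I).
Repeating from the next unused element and collecting all non-trivial cycles gives (A, E, I)(B, H, D)(F, G).

(A, E, I)(B, H, D)(F, G)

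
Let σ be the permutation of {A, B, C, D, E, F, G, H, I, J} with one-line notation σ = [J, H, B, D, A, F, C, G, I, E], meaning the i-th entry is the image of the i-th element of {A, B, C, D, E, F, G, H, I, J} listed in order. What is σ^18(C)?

H

Tracing C → B → … returns to C after 4 steps, so C lies in a 4-cycle (B, H, G, C).
On a 4-cycle, σ^4 is the identity, so σ^18 = σ^2 there (18 ≡ 2 mod 4).
Stepping 2 places around the cycle: C → B → H.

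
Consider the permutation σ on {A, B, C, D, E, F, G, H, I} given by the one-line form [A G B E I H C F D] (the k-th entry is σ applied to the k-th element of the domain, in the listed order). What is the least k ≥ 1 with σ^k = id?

Decomposing into disjoint cycles gives cycle lengths 3, 3, 2, 1.
The order of σ is the least common multiple of its cycle lengths: lcm(3, 3, 2) = 6.

6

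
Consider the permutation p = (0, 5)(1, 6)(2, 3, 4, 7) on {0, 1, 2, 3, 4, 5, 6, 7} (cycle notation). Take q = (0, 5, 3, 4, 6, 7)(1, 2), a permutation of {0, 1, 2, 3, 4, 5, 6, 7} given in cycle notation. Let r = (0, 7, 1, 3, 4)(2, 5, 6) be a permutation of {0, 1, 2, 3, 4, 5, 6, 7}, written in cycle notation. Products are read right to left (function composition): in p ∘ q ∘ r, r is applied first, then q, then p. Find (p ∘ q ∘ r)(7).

Chase 7: r(7) = 1; q(1) = 2; p(2) = 3. Hence (p ∘ q ∘ r)(7) = 3.

3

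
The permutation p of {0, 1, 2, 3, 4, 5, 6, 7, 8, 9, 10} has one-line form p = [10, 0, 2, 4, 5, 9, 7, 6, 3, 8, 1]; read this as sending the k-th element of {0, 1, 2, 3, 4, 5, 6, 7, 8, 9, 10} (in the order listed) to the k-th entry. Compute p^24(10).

10

Tracing 10 → 1 → … returns to 10 after 3 steps, so 10 lies in a 3-cycle (0 10 1).
Since the cycle has length 3, p^24 acts on it the same as p^0 (24 mod 3 = 0).
So p^24(10) = 10.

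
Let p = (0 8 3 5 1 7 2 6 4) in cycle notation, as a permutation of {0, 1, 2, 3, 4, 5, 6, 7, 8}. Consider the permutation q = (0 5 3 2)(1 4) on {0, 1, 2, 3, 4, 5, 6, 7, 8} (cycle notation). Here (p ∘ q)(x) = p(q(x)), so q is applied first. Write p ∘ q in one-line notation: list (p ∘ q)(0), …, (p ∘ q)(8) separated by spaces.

1 0 8 6 7 5 4 2 3

For each element, apply q then p: 0 → 5 → 1; 1 → 4 → 0; 2 → 0 → 8; 3 → 2 → 6; 4 → 1 → 7; 5 → 3 → 5; 6 → 6 → 4; 7 → 7 → 2; 8 → 8 → 3.
Collecting the images, p ∘ q = [1 0 8 6 7 5 4 2 3].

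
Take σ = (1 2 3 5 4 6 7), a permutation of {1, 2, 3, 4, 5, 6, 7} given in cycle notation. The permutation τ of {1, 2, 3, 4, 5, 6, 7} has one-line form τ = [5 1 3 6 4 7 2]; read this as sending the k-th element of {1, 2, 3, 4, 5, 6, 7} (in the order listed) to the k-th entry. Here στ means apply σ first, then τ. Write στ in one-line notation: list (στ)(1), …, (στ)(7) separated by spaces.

For each element, apply σ then τ: 1 → 2 → 1; 2 → 3 → 3; 3 → 5 → 4; 4 → 6 → 7; 5 → 4 → 6; 6 → 7 → 2; 7 → 1 → 5.
Collecting the images, στ = [1 3 4 7 6 2 5].

1 3 4 7 6 2 5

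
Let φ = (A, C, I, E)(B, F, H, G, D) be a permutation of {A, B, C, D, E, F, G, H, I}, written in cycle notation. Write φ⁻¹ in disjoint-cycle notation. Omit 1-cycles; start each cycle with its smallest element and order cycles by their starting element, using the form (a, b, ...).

(A, E, I, C)(B, D, G, H, F)

Inverting a permutation written in cycle notation just reverses the order within every cycle.
Reversing each cycle of φ and rotating so the smallest element leads gives (A, E, I, C)(B, D, G, H, F).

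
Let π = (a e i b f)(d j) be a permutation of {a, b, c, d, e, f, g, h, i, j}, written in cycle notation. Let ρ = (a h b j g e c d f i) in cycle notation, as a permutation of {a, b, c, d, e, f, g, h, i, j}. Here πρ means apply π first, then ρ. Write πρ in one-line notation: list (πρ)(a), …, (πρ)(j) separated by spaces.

For each element, apply π then ρ: a → e → c; b → f → i; c → c → d; d → j → g; e → i → a; f → a → h; g → g → e; h → h → b; i → b → j; j → d → f.
So πρ in one-line form is c i d g a h e b j f.

c i d g a h e b j f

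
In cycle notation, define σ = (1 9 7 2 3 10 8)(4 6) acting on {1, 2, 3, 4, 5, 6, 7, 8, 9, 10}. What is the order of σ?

The cycle type of σ is (7, 2, 1).
The order of σ is the least common multiple of its cycle lengths: lcm(7, 2) = 14.

14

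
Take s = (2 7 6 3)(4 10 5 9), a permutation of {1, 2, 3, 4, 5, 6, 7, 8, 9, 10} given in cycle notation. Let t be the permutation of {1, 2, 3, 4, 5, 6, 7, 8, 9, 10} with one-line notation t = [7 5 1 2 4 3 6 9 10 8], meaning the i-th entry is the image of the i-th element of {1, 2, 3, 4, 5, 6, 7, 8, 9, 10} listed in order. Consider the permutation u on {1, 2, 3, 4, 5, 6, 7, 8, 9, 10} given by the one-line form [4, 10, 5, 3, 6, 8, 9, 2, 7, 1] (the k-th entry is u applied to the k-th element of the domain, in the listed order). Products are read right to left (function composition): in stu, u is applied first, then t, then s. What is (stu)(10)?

6

Chase 10: u(10) = 1; t(1) = 7; s(7) = 6. Hence (stu)(10) = 6.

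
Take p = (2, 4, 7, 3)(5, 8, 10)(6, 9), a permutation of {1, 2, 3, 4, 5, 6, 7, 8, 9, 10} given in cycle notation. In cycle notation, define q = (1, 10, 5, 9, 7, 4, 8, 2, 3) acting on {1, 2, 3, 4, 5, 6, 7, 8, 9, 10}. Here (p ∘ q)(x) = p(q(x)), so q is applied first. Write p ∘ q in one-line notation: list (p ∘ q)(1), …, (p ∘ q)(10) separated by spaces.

Chase each element through q then p: 1 → 10 → 5; 2 → 3 → 2; 3 → 1 → 1; 4 → 8 → 10; 5 → 9 → 6; 6 → 6 → 9; 7 → 4 → 7; 8 → 2 → 4; 9 → 7 → 3; 10 → 5 → 8.
So p ∘ q in one-line form is 5 2 1 10 6 9 7 4 3 8.

5 2 1 10 6 9 7 4 3 8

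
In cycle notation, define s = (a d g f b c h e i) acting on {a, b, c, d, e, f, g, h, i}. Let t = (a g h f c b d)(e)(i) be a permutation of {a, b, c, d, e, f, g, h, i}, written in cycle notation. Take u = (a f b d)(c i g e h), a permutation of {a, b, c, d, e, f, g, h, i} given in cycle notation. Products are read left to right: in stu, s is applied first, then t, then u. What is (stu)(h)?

h

Apply the permutations in order: s(h) = e, then t(e) = e, then u(e) = h. So (stu)(h) = h.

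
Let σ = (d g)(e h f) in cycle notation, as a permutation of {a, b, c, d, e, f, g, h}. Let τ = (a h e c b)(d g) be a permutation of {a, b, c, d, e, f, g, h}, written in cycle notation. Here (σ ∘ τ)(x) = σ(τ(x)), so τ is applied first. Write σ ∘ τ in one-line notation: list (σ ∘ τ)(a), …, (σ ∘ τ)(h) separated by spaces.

f a b d c e g h

Chase each element through τ then σ: a → h → f; b → a → a; c → b → b; d → g → d; e → c → c; f → f → e; g → d → g; h → e → h.
Collecting the images, σ ∘ τ = [f a b d c e g h].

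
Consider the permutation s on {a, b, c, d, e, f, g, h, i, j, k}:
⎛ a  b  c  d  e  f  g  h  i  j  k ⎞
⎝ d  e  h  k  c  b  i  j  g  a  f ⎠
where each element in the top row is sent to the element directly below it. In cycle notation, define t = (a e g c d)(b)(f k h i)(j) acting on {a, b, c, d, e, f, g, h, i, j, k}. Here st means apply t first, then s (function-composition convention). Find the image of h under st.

g

First apply t: t(h) = i, then s(i) = g. Thus (st)(h) = g.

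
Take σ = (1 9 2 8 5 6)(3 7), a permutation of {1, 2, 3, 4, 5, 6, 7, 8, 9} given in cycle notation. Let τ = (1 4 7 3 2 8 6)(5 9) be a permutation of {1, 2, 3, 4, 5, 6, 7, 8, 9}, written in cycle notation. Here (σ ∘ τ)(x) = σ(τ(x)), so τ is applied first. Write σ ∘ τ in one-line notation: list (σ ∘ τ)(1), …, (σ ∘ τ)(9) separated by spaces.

For each element, apply τ then σ: 1 → 4 → 4; 2 → 8 → 5; 3 → 2 → 8; 4 → 7 → 3; 5 → 9 → 2; 6 → 1 → 9; 7 → 3 → 7; 8 → 6 → 1; 9 → 5 → 6.
Collecting the images, σ ∘ τ = [4 5 8 3 2 9 7 1 6].

4 5 8 3 2 9 7 1 6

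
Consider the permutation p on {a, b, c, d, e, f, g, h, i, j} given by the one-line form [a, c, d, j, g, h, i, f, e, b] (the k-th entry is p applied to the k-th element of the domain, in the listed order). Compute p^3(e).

Tracing e → g → … returns to e after 3 steps, so e lies in a 3-cycle (e, g, i).
Since the cycle has length 3, p^3 acts on it the same as p^0 (3 mod 3 = 0).
So p^3(e) = e.

e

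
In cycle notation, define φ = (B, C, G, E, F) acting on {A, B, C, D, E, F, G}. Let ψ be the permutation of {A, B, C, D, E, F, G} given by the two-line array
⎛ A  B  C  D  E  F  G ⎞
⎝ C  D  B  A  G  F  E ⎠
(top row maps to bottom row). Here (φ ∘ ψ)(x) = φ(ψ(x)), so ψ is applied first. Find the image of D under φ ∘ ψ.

A

ψ(D) = A, then φ(A) = A; composing gives (φ ∘ ψ)(D) = A.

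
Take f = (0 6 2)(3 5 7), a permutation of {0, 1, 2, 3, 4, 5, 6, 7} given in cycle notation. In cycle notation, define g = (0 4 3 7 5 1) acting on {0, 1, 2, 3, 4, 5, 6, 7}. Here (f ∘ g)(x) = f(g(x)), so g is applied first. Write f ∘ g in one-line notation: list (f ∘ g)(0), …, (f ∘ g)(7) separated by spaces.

(f ∘ g)(x) = f(g(x)). Computing each image: f(g(0)) = f(4) = 4, f(g(1)) = f(0) = 6, f(g(2)) = f(2) = 0, f(g(3)) = f(7) = 3, f(g(4)) = f(3) = 5, f(g(5)) = f(1) = 1, f(g(6)) = f(6) = 2, f(g(7)) = f(5) = 7.
Hence f ∘ g = [4 6 0 3 5 1 2 7].

4 6 0 3 5 1 2 7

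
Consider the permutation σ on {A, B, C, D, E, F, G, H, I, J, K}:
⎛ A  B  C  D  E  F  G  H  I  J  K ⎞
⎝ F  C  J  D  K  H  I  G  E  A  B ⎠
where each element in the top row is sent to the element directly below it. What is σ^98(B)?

E

Tracing B → C → … returns to B after 10 steps, so B lies in a 10-cycle (A F H G I E K B C J).
On a 10-cycle, σ^10 is the identity, so σ^98 = σ^8 there (98 ≡ 8 mod 10).
Stepping 8 places around the cycle: B → C → J → A → F → H → G → I → E.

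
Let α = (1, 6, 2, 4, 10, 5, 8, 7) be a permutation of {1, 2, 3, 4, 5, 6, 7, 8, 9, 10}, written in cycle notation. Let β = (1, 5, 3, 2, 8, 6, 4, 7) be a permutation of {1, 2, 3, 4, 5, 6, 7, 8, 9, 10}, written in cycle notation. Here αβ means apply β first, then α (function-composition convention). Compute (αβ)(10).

5

(αβ)(10) = α(β(10)). β(10) = 10, then α(10) = 5. So (αβ)(10) = 5.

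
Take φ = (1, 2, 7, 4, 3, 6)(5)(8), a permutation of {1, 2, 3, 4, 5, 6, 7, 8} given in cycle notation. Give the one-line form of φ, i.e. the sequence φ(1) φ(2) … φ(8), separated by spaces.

2 7 6 3 5 1 4 8

Image by image: 1→2, 2→7, 3→6, 4→3, 5→5, 6→1, 7→4, 8→8.
So the one-line form is 2 7 6 3 5 1 4 8.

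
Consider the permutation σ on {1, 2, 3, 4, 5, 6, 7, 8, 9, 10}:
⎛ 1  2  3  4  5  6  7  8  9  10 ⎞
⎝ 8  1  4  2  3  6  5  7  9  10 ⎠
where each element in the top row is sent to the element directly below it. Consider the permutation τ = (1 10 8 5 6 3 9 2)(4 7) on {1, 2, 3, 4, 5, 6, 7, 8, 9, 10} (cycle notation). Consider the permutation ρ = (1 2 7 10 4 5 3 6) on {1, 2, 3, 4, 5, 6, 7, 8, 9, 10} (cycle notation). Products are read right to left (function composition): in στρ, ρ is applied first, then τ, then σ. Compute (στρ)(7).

Apply the permutations in order: ρ(7) = 10, then τ(10) = 8, then σ(8) = 7. So (στρ)(7) = 7.

7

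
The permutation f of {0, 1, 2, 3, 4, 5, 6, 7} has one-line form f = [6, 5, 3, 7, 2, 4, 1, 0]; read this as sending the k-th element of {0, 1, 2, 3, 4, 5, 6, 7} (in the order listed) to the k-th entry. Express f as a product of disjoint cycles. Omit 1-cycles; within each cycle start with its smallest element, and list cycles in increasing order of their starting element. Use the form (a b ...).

(0 6 1 5 4 2 3 7)

Iterating f from 0 gives 0 → 6 → 1 → 5 → 4 → 2 → 3 → 7 → 0; that is the 8-cycle (0 6 1 5 4 2 3 7).
Repeating from the next unused element and collecting all non-trivial cycles gives (0 6 1 5 4 2 3 7).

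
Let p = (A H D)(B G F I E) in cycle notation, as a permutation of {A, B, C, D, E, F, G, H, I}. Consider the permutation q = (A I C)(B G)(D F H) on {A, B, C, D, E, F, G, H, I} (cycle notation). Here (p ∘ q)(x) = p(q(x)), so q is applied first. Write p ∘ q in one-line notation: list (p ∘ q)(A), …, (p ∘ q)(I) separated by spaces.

E F H I B D G A C

Chase each element through q then p: A → I → E; B → G → F; C → A → H; D → F → I; E → E → B; F → H → D; G → B → G; H → D → A; I → C → C.
So p ∘ q in one-line form is E F H I B D G A C.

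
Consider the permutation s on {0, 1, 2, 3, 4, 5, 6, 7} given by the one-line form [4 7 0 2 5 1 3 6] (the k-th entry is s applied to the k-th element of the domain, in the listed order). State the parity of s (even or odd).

In disjoint-cycle form the cycle lengths are 8.
A cycle is odd iff its length is even; s has 1 even-length cycle, so sgn(s) = (−1)^1 and s is odd.

odd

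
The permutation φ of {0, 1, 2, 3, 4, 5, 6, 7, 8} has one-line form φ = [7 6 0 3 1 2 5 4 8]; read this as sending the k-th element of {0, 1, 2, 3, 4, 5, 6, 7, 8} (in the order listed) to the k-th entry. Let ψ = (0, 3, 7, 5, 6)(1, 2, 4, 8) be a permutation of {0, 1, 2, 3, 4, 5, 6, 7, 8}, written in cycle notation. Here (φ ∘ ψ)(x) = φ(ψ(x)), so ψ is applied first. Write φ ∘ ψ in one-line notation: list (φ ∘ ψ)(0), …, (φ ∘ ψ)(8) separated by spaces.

3 0 1 4 8 5 7 2 6

(φ ∘ ψ)(x) = φ(ψ(x)). Computing each image: φ(ψ(0)) = φ(3) = 3, φ(ψ(1)) = φ(2) = 0, φ(ψ(2)) = φ(4) = 1, φ(ψ(3)) = φ(7) = 4, φ(ψ(4)) = φ(8) = 8, φ(ψ(5)) = φ(6) = 5, φ(ψ(6)) = φ(0) = 7, φ(ψ(7)) = φ(5) = 2, φ(ψ(8)) = φ(1) = 6.
Hence φ ∘ ψ = [3 0 1 4 8 5 7 2 6].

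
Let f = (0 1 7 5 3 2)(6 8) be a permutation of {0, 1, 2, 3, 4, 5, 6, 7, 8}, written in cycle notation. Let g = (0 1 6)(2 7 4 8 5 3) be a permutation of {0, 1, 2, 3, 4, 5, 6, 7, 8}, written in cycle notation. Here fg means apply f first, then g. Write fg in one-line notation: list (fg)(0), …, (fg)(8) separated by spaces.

For each element, apply f then g: 0 → 1 → 6; 1 → 7 → 4; 2 → 0 → 1; 3 → 2 → 7; 4 → 4 → 8; 5 → 3 → 2; 6 → 8 → 5; 7 → 5 → 3; 8 → 6 → 0.
So fg in one-line form is 6 4 1 7 8 2 5 3 0.

6 4 1 7 8 2 5 3 0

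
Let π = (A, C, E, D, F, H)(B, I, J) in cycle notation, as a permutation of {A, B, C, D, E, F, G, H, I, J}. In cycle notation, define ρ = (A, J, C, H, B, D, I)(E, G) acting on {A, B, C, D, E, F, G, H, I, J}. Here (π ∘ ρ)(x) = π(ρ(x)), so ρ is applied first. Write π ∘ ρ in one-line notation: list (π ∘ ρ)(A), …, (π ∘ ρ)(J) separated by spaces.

B F A J G H D I C E

(π ∘ ρ)(x) = π(ρ(x)). Computing each image: π(ρ(A)) = π(J) = B, π(ρ(B)) = π(D) = F, π(ρ(C)) = π(H) = A, π(ρ(D)) = π(I) = J, π(ρ(E)) = π(G) = G, π(ρ(F)) = π(F) = H, π(ρ(G)) = π(E) = D, π(ρ(H)) = π(B) = I, π(ρ(I)) = π(A) = C, π(ρ(J)) = π(C) = E.
Hence π ∘ ρ = [B F A J G H D I C E].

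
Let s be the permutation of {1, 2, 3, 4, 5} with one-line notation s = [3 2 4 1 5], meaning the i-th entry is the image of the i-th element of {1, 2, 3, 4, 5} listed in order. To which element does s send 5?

5

5 is element number 5 of the domain, and entry number 5 of the one-line form is 5, so s(5) = 5.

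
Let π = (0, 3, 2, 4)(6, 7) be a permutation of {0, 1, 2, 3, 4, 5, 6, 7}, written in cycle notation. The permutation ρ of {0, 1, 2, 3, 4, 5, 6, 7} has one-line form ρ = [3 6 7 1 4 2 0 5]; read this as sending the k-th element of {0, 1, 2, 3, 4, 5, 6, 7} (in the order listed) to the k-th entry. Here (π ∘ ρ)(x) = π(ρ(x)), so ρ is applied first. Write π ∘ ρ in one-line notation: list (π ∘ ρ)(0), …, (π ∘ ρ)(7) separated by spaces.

For each element, apply ρ then π: 0 → 3 → 2; 1 → 6 → 7; 2 → 7 → 6; 3 → 1 → 1; 4 → 4 → 0; 5 → 2 → 4; 6 → 0 → 3; 7 → 5 → 5.
Collecting the images, π ∘ ρ = [2 7 6 1 0 4 3 5].

2 7 6 1 0 4 3 5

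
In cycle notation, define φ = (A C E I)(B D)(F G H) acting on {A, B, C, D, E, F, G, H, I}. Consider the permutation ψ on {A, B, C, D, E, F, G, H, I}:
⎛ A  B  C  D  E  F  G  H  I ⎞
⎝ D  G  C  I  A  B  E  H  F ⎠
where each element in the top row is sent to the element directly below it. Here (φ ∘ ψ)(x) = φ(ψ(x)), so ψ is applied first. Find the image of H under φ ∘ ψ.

(φ ∘ ψ)(H) = φ(ψ(H)). ψ(H) = H, then φ(H) = F. So (φ ∘ ψ)(H) = F.

F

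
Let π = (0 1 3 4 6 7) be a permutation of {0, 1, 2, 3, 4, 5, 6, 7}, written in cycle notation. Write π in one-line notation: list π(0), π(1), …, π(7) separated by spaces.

1 3 2 4 6 5 7 0

Reading each image from the cycles: 0→1, 1→3, 2→2, 3→4, 4→6, 5→5, 6→7, 7→0.
Listing these in domain order gives 1 3 2 4 6 5 7 0.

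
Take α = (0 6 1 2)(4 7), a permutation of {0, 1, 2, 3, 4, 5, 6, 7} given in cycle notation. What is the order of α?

4

The cycle type of α is (4, 2, 1, 1).
The order is lcm(4, 2) = 4.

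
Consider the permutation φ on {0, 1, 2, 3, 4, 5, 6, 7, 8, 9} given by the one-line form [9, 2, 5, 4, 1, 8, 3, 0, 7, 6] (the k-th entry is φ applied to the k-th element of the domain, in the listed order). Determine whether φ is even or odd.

odd

In disjoint-cycle form the cycle lengths are 10.
A cycle of length ℓ contributes ℓ−1 transpositions, so φ is a product of 9 transpositions — odd.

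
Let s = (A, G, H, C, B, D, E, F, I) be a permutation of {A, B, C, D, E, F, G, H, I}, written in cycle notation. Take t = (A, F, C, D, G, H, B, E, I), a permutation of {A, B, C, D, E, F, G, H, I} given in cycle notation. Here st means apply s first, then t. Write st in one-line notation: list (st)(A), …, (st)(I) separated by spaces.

H G E I C A B D F

(st)(x) = t(s(x)). Computing each image: t(s(A)) = t(G) = H, t(s(B)) = t(D) = G, t(s(C)) = t(B) = E, t(s(D)) = t(E) = I, t(s(E)) = t(F) = C, t(s(F)) = t(I) = A, t(s(G)) = t(H) = B, t(s(H)) = t(C) = D, t(s(I)) = t(A) = F.
Hence st = [H G E I C A B D F].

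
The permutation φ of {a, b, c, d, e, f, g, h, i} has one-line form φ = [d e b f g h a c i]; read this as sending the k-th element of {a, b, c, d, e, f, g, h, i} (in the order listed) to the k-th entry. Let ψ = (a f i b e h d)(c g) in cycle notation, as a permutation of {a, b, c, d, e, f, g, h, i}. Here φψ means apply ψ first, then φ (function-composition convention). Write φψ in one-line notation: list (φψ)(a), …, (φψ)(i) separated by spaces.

h g a d c i b f e

(φψ)(x) = φ(ψ(x)). Computing each image: φ(ψ(a)) = φ(f) = h, φ(ψ(b)) = φ(e) = g, φ(ψ(c)) = φ(g) = a, φ(ψ(d)) = φ(a) = d, φ(ψ(e)) = φ(h) = c, φ(ψ(f)) = φ(i) = i, φ(ψ(g)) = φ(c) = b, φ(ψ(h)) = φ(d) = f, φ(ψ(i)) = φ(b) = e.
Hence φψ = [h g a d c i b f e].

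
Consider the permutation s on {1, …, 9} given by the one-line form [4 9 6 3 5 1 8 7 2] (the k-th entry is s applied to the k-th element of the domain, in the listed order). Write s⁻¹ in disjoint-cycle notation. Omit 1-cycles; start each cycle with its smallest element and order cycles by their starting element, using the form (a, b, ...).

(1, 6, 3, 4)(2, 9)(7, 8)

The cycle decomposition of s is (1, 4, 3, 6)(2, 9)(7, 8).
Reversing each cycle (and rotating so the smallest element leads) gives s⁻¹ = (1, 6, 3, 4)(2, 9)(7, 8).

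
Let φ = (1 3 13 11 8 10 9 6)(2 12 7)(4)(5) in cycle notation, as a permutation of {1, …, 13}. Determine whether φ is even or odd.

The cycle lengths are 8, 3, 1, 1.
A cycle is odd iff its length is even; φ has 1 even-length cycle, so sgn(φ) = (−1)^1 and φ is odd.

odd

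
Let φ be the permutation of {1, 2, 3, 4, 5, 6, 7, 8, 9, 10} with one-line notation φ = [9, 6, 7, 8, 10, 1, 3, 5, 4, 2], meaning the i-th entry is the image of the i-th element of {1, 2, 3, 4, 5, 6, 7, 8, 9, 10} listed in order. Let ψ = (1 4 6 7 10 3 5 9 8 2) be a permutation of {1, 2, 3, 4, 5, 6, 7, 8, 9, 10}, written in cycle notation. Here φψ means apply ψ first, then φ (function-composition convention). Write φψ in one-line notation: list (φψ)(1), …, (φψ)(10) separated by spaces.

8 9 10 1 4 3 2 6 5 7

(φψ)(x) = φ(ψ(x)). Computing each image: φ(ψ(1)) = φ(4) = 8, φ(ψ(2)) = φ(1) = 9, φ(ψ(3)) = φ(5) = 10, φ(ψ(4)) = φ(6) = 1, φ(ψ(5)) = φ(9) = 4, φ(ψ(6)) = φ(7) = 3, φ(ψ(7)) = φ(10) = 2, φ(ψ(8)) = φ(2) = 6, φ(ψ(9)) = φ(8) = 5, φ(ψ(10)) = φ(3) = 7.
Hence φψ = [8 9 10 1 4 3 2 6 5 7].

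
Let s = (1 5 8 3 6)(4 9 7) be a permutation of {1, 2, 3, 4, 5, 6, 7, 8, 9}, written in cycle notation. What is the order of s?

The disjoint cycles have lengths 5, 3, 1.
The order is lcm(5, 3) = 15.

15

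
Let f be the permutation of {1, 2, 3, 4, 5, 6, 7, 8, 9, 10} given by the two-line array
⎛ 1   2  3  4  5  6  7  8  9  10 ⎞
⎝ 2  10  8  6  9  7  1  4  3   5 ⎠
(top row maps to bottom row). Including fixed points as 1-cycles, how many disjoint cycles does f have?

1

The cycle decomposition is (1, 2, 10, 5, 9, 3, 8, 4, 6, 7), which has 1 cycle (counting 1-cycles).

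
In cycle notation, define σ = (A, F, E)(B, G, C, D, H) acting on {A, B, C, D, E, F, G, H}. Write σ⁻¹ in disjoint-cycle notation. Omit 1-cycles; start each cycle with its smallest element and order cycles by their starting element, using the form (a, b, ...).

(A, E, F)(B, H, D, C, G)

The inverse reverses each cycle.
After reversing and putting each cycle's least element first, σ⁻¹ = (A, E, F)(B, H, D, C, G).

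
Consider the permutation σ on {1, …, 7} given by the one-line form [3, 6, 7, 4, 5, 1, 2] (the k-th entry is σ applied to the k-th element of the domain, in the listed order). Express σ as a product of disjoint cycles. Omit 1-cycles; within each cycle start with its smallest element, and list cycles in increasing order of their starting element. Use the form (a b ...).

From 1: 1 → 3 → 7 → 2 → 6 → 1, closing the cycle (1 3 7 2 6).
Repeating from the next unused element and collecting all non-trivial cycles gives (1 3 7 2 6).

(1 3 7 2 6)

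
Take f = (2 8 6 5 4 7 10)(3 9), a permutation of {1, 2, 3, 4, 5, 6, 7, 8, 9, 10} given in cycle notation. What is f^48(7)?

7 lies in the 7-cycle (2 8 6 5 4 7 10).
Since the cycle has length 7, f^48 acts on it the same as f^6 (48 mod 7 = 6).
Stepping 6 places around the cycle: 7 → 10 → 2 → 8 → 6 → 5 → 4.

4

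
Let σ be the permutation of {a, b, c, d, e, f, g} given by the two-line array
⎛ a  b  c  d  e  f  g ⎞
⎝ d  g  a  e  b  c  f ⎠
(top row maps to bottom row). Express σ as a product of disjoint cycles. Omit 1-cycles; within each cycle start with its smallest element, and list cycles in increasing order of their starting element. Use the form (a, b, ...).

Iterating σ from a gives a → d → e → b → g → f → c → a; that is the 7-cycle (a, d, e, b, g, f, c).
Repeating from the next unused element and collecting all non-trivial cycles gives (a, d, e, b, g, f, c).

(a, d, e, b, g, f, c)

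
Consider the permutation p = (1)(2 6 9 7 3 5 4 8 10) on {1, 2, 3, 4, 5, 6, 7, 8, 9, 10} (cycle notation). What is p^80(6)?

2

6 lies in the 9-cycle (2 6 9 7 3 5 4 8 10).
Since the cycle has length 9, p^80 acts on it the same as p^8 (80 mod 9 = 8).
Stepping 8 places around the cycle: 6 → 9 → 7 → 3 → 5 → 4 → 8 → 10 → 2.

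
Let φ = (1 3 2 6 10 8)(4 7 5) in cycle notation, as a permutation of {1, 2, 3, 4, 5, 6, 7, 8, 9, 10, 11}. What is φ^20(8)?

3

8 lies in the 6-cycle (1 3 2 6 10 8).
Since the cycle has length 6, φ^20 acts on it the same as φ^2 (20 mod 6 = 2).
Advancing 2 steps from 8: 8 → 1 → 3.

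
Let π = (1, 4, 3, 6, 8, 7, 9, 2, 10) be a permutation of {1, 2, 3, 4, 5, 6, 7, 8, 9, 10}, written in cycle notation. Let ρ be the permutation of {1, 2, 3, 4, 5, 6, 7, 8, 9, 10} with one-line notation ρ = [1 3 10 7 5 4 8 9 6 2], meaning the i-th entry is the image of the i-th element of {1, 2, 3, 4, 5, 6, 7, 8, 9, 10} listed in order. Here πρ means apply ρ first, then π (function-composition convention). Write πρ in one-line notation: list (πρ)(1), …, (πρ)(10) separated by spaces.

4 6 1 9 5 3 7 2 8 10

(πρ)(x) = π(ρ(x)). Computing each image: π(ρ(1)) = π(1) = 4, π(ρ(2)) = π(3) = 6, π(ρ(3)) = π(10) = 1, π(ρ(4)) = π(7) = 9, π(ρ(5)) = π(5) = 5, π(ρ(6)) = π(4) = 3, π(ρ(7)) = π(8) = 7, π(ρ(8)) = π(9) = 2, π(ρ(9)) = π(6) = 8, π(ρ(10)) = π(2) = 10.
Hence πρ = [4 6 1 9 5 3 7 2 8 10].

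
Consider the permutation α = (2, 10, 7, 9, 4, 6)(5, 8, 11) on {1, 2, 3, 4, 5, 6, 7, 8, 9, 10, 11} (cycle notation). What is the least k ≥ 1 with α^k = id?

6

The disjoint cycles have lengths 6, 3, 1, 1.
The order is lcm(6, 3) = 6.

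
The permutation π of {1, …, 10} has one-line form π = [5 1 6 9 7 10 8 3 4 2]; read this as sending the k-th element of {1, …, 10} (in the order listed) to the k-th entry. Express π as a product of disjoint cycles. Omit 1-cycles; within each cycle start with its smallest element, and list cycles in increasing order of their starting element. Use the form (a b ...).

(1 5 7 8 3 6 10 2)(4 9)

Iterating π from 1 gives 1 → 5 → 7 → 8 → 3 → 6 → 10 → 2 → 1; that is the 8-cycle (1 5 7 8 3 6 10 2).
Continuing from each remaining unvisited element yields (1 5 7 8 3 6 10 2)(4 9).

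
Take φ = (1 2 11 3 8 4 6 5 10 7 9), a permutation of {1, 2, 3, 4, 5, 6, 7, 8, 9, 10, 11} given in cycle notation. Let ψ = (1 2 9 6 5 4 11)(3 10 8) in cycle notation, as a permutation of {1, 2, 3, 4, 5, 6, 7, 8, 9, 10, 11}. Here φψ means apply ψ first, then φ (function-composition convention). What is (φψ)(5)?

6

(φψ)(5) = φ(ψ(5)). ψ(5) = 4, then φ(4) = 6. So (φψ)(5) = 6.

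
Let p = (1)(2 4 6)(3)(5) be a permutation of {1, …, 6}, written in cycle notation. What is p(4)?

6

4 appears in (2 4 6); the next entry (wrapping around) is 6.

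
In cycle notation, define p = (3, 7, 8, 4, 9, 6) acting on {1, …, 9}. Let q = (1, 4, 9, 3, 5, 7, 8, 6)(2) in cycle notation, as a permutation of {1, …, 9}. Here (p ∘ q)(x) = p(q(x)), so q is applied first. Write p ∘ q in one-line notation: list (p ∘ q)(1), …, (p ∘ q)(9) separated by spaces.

9 2 5 6 8 1 4 3 7

Chase each element through q then p: 1 → 4 → 9; 2 → 2 → 2; 3 → 5 → 5; 4 → 9 → 6; 5 → 7 → 8; 6 → 1 → 1; 7 → 8 → 4; 8 → 6 → 3; 9 → 3 → 7.
Collecting the images, p ∘ q = [9 2 5 6 8 1 4 3 7].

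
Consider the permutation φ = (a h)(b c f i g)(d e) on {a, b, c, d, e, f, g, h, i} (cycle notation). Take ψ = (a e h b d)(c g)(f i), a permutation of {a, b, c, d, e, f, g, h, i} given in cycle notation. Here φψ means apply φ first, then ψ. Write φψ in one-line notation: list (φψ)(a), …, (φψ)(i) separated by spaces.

b g i h a f d e c

For each element, apply φ then ψ: a → h → b; b → c → g; c → f → i; d → e → h; e → d → a; f → i → f; g → b → d; h → a → e; i → g → c.
So φψ in one-line form is b g i h a f d e c.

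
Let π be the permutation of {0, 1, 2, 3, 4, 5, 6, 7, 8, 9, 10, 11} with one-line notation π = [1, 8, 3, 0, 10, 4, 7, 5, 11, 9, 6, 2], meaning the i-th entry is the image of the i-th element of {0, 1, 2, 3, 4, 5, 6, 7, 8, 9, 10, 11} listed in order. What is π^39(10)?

4

Tracing 10 → 6 → … returns to 10 after 5 steps, so 10 lies in a 5-cycle (4 10 6 7 5).
Powers repeat with period 5 on this cycle, and 39 mod 5 = 4, so π^39(10) = π^4(10).
Advancing 4 steps from 10: 10 → 6 → 7 → 5 → 4.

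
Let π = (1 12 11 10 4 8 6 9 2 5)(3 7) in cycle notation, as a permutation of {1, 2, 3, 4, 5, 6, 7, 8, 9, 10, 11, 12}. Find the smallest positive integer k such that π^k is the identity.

The cycle type of π is (10, 2).
The order is lcm(10, 2) = 10.

10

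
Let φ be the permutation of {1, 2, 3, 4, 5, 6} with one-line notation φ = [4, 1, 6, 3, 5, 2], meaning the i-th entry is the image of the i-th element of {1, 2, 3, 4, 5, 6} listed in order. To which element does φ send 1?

1 is element number 1 of the domain, and entry number 1 of the one-line form is 4, so φ(1) = 4.

4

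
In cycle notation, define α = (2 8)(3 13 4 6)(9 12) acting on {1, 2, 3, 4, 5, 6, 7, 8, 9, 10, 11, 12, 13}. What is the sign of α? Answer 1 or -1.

-1

The cycle lengths are 4, 2, 2, 1, 1, 1, 1, 1.
A cycle is odd iff its length is even; α has 3 even-length cycles, so sgn(α) = (−1)^3 and α is odd.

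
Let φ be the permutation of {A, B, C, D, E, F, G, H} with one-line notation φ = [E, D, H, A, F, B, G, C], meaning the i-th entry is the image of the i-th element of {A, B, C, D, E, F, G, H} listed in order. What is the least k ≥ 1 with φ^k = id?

10

Decomposing into disjoint cycles gives cycle lengths 5, 2, 1.
The order of φ is the least common multiple of its cycle lengths: lcm(5, 2) = 10.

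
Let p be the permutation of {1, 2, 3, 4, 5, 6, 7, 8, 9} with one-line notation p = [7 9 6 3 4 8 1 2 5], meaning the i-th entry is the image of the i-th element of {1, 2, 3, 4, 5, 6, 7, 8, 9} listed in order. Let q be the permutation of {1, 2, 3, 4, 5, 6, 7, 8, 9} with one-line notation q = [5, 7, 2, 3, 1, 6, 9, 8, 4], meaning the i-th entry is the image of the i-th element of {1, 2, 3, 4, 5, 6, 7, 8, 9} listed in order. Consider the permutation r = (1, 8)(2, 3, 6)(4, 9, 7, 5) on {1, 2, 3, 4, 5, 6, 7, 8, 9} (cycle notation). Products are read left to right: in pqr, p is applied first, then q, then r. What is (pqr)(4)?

3

Apply the permutations in order: p(4) = 3, then q(3) = 2, then r(2) = 3. So (pqr)(4) = 3.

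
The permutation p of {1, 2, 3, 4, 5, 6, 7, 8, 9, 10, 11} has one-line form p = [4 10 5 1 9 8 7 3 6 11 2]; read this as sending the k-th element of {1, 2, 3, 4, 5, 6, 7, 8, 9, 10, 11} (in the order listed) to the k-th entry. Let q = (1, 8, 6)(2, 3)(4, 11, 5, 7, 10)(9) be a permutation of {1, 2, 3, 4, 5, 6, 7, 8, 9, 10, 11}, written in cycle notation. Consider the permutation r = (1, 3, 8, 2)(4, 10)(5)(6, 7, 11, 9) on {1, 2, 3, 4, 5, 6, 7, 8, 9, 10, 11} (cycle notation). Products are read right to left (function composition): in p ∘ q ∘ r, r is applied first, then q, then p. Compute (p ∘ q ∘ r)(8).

5

Apply the permutations in order: r(8) = 2, then q(2) = 3, then p(3) = 5. So (p ∘ q ∘ r)(8) = 5.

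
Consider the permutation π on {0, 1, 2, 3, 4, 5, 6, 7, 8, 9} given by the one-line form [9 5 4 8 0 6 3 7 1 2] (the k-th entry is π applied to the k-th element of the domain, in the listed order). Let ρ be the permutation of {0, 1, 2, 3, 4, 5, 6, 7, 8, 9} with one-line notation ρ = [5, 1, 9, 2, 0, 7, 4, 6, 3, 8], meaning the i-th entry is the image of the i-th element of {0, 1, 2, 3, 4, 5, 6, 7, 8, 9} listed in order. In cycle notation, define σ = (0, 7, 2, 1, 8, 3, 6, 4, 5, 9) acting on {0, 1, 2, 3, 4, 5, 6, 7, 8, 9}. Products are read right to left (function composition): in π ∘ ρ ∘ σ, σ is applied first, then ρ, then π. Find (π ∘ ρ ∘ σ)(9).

6

(π ∘ ρ ∘ σ)(9) = π(ρ(σ(9))). σ(9) = 0, then ρ(0) = 5, then π(5) = 6, so the result is 6.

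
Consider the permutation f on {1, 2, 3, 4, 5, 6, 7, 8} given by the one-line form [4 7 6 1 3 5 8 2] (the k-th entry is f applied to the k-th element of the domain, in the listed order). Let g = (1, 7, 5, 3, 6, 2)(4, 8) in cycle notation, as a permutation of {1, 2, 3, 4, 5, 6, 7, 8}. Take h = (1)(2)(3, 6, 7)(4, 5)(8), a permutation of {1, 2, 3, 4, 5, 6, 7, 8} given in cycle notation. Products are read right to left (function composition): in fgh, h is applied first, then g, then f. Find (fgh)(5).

2

Apply the permutations in order: h(5) = 4, then g(4) = 8, then f(8) = 2. So (fgh)(5) = 2.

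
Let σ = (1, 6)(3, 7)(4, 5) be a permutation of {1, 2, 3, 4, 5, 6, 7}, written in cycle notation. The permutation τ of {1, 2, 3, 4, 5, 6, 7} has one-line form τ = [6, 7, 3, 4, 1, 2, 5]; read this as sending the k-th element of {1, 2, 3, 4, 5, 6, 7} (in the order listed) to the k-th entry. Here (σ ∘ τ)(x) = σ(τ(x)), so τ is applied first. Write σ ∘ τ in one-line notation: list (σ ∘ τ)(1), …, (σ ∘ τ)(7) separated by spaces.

Chase each element through τ then σ: 1 → 6 → 1; 2 → 7 → 3; 3 → 3 → 7; 4 → 4 → 5; 5 → 1 → 6; 6 → 2 → 2; 7 → 5 → 4.
Collecting the images, σ ∘ τ = [1 3 7 5 6 2 4].

1 3 7 5 6 2 4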